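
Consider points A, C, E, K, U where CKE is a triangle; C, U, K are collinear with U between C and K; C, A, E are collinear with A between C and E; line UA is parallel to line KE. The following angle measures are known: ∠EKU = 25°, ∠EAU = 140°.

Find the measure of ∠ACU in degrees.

1. ∠CKE = 25°  [U on ray KC]
2. ∠CAU = 40°  [linear pair at A on CE]
3. ∠AUC = 25°  [UA∥KE, corresponding at U]
4. ∠ACU = 115°  [△CUA]

∠ACU = 115°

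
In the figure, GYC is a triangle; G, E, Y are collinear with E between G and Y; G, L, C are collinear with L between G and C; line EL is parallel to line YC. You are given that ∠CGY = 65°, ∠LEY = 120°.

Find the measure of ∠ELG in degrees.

1. ∠EGL = 65°  [E on GY, L on GC]
2. ∠GEL = 60°  [linear pair at E on GY]
3. ∠ELG = 55°  [△GEL]

∠ELG = 55°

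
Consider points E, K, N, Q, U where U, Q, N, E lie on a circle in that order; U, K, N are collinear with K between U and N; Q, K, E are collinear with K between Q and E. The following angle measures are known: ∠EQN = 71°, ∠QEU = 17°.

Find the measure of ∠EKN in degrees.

∠EKN = 88°

1. ∠EUN = 71°  [same arc NE]
2. ∠EKU = 92°  [△UKE]
3. ∠EKN = 88°  [linear pair at K on UN]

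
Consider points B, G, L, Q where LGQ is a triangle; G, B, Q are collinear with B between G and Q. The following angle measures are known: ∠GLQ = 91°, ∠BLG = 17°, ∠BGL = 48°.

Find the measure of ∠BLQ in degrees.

1. ∠GBL = 115°  [△LGB]
2. ∠LGQ = 48°  [B on ray GQ]
3. ∠LBQ = 65°  [linear pair at B on GQ]
4. ∠GQL = 41°  [△LGQ]
5. ∠BQL = 41°  [B on ray QG]
6. ∠BLQ = 74°  [△LBQ]

∠BLQ = 74°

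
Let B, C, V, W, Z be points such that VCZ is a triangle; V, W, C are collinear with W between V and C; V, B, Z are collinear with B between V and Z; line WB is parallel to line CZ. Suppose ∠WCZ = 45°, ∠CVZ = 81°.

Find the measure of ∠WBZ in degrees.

1. ∠VCZ = 45°  [W on ray CV]
2. ∠CZV = 54°  [△VCZ]
3. ∠VBW = 54°  [WB∥CZ, corresponding at B]
4. ∠WBZ = 126°  [linear pair at B on VZ]

∠WBZ = 126°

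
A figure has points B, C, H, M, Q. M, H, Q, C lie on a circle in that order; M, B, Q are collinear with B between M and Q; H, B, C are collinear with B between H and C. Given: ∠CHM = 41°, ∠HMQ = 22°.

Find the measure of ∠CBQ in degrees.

1. ∠CQM = 41°  [same arc MC]
2. ∠HCQ = 22°  [same arc HQ]
3. ∠CBQ = 117°  [△QBC]

∠CBQ = 117°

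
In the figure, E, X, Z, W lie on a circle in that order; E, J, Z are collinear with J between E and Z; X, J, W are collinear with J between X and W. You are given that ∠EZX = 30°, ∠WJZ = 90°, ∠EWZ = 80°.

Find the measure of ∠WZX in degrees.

∠WZX = 70°

1. ∠EWX = 30°  [same arc EX]
2. ∠EJW = 90°  [linear pair at J on EZ]
3. ∠EXZ = 100°  [cyclic EXZW, opposite ∠X+∠W]
4. ∠WEZ = 60°  [△EJW]
5. ∠XEZ = 50°  [△EXZ]
6. ∠WXZ = 60°  [same arc ZW]
7. ∠XWZ = 50°  [same arc XZ]
8. ∠WZX = 70°  [△XZW]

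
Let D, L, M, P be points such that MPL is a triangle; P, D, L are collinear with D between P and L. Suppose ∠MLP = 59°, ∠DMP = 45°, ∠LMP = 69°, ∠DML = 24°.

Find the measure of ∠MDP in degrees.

∠MDP = 83°

1. ∠DLM = 59°  [D on ray LP]
2. ∠LDM = 97°  [△MDL]
3. ∠MDP = 83°  [linear pair at D on PL]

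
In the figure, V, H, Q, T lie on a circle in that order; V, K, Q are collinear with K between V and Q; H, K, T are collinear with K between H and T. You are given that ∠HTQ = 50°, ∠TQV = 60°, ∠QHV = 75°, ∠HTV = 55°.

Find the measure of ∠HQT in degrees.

∠HQT = 115°

1. ∠THV = 60°  [same arc VT]
2. ∠HVT = 65°  [△VHT]
3. ∠HQT = 115°  [cyclic VHQT, opposite ∠V+∠Q]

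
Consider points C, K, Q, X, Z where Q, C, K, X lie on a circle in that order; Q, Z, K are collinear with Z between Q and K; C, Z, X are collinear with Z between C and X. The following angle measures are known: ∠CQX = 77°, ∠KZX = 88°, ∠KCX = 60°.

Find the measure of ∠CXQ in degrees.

1. ∠QZX = 92°  [linear pair at Z on QK]
2. ∠KQX = 60°  [same arc KX]
3. ∠CXQ = 28°  [△QZX]

∠CXQ = 28°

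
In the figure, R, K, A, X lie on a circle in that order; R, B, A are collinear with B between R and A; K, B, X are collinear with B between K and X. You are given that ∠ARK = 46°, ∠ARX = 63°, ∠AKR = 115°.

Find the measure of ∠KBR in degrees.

1. ∠KAR = 19°  [△RKA]
2. ∠AKX = 63°  [same arc AX]
3. ∠ABK = 98°  [△KBA]
4. ∠KBR = 82°  [linear pair at B on RA]

∠KBR = 82°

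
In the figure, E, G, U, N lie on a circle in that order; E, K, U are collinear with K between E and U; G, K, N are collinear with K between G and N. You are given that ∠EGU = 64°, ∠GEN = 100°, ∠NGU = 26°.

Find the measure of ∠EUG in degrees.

1. ∠GUN = 80°  [cyclic EGUN, opposite ∠E+∠U]
2. ∠GNU = 74°  [△GUN]
3. ∠GEU = 74°  [same arc GU]
4. ∠EUG = 42°  [△EGU]

∠EUG = 42°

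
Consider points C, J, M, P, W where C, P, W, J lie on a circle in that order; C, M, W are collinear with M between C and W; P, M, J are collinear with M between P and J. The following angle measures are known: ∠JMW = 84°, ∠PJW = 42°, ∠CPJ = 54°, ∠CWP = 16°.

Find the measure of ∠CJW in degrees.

1. ∠CMJ = 96°  [linear pair at M on CW]
2. ∠CWJ = 54°  [△WMJ]
3. ∠CJP = 16°  [same arc CP]
4. ∠JCW = 68°  [△CMJ]
5. ∠CJW = 58°  [△CWJ]

∠CJW = 58°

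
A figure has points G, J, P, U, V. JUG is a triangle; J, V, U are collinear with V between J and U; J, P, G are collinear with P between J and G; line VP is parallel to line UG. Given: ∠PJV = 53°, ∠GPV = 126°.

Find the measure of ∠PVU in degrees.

1. ∠JPV = 54°  [linear pair at P on JG]
2. ∠JVP = 73°  [△JVP]
3. ∠PVU = 107°  [linear pair at V on JU]

∠PVU = 107°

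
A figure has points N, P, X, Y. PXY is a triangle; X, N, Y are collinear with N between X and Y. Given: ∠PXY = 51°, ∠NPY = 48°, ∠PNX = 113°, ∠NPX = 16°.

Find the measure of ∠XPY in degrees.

1. ∠PNY = 67°  [linear pair at N on XY]
2. ∠NYP = 65°  [△PNY]
3. ∠PYX = 65°  [N on ray YX]
4. ∠XPY = 64°  [△PXY]

∠XPY = 64°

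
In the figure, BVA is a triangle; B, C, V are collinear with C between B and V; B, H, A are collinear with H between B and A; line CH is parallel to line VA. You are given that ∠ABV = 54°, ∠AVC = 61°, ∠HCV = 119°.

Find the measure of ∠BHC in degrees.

∠BHC = 65°

1. ∠CBH = 54°  [C on BV, H on BA]
2. ∠BCH = 61°  [linear pair at C on BV]
3. ∠BHC = 65°  [△BCH]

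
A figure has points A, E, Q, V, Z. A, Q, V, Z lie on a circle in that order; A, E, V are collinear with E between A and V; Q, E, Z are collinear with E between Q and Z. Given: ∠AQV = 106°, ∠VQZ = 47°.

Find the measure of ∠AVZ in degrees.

1. ∠AZV = 74°  [cyclic AQVZ, opposite ∠Q+∠Z]
2. ∠VAZ = 47°  [same arc VZ]
3. ∠AVZ = 59°  [△AVZ]

∠AVZ = 59°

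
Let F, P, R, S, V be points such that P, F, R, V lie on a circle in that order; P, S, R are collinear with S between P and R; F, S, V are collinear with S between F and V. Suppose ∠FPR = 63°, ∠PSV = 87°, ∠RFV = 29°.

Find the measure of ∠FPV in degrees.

1. ∠FVR = 63°  [same arc FR]
2. ∠FRV = 88°  [△FRV]
3. ∠FPV = 92°  [cyclic PFRV, opposite ∠P+∠R]

∠FPV = 92°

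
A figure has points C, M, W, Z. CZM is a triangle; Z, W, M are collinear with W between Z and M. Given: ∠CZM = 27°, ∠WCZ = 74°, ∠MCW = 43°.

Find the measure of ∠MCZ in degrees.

1. ∠CZW = 27°  [W on ray ZM]
2. ∠CWZ = 79°  [△CZW]
3. ∠CWM = 101°  [linear pair at W on ZM]
4. ∠CMW = 36°  [△CWM]
5. ∠CMZ = 36°  [W on ray MZ]
6. ∠MCZ = 117°  [△CZM]

∠MCZ = 117°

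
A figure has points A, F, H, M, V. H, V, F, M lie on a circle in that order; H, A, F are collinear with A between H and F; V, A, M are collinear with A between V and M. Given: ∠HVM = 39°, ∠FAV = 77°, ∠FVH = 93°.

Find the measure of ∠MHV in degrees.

1. ∠HFM = 39°  [same arc HM]
2. ∠HAM = 77°  [vertical angles at A]
3. ∠FMH = 87°  [cyclic HVFM, opposite ∠V+∠M]
4. ∠FHM = 54°  [△HFM]
5. ∠HMV = 49°  [△HAM]
6. ∠MHV = 92°  [△HVM]

∠MHV = 92°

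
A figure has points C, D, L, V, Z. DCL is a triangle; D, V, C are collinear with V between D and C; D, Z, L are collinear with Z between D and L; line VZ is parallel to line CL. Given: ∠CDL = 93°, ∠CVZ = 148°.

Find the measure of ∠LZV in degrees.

1. ∠VDZ = 93°  [V on DC, Z on DL]
2. ∠DVZ = 32°  [linear pair at V on DC]
3. ∠DZV = 55°  [△DVZ]
4. ∠LZV = 125°  [linear pair at Z on DL]

∠LZV = 125°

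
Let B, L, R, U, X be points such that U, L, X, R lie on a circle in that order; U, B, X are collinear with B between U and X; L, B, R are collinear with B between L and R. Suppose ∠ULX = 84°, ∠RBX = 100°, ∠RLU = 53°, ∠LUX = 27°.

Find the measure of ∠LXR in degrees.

∠LXR = 122°

1. ∠URX = 96°  [cyclic ULXR, opposite ∠L+∠R]
2. ∠RXU = 53°  [same arc UR]
3. ∠LRX = 27°  [same arc LX]
4. ∠RUX = 31°  [△UXR]
5. ∠RLX = 31°  [same arc XR]
6. ∠LXR = 122°  [△LXR]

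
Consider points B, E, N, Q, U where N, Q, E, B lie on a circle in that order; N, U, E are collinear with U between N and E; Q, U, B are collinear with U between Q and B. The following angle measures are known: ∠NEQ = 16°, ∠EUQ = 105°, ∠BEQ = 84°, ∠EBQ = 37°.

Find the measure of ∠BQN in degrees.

1. ∠NBQ = 16°  [same arc NQ]
2. ∠BNQ = 96°  [cyclic NQEB, opposite ∠N+∠E]
3. ∠BQN = 68°  [△NQB]

∠BQN = 68°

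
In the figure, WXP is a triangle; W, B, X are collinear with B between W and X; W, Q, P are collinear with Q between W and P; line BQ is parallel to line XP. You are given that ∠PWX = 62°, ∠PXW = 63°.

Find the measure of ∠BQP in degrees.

∠BQP = 125°

1. ∠WPX = 55°  [△WXP]
2. ∠BQW = 55°  [BQ∥XP, corresponding at Q]
3. ∠BQP = 125°  [linear pair at Q on WP]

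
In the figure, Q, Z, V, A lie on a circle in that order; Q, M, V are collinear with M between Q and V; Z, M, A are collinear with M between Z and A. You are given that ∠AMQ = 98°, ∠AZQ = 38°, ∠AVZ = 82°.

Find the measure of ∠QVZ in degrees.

1. ∠AQZ = 98°  [cyclic QZVA, opposite ∠Q+∠V]
2. ∠QAZ = 44°  [△QZA]
3. ∠QVZ = 44°  [same arc QZ]

∠QVZ = 44°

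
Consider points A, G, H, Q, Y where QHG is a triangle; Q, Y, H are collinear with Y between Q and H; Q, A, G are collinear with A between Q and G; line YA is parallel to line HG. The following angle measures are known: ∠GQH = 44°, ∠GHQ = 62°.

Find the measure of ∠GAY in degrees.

1. ∠HGQ = 74°  [△QHG]
2. ∠QAY = 74°  [YA∥HG, corresponding at A]
3. ∠GAY = 106°  [linear pair at A on QG]

∠GAY = 106°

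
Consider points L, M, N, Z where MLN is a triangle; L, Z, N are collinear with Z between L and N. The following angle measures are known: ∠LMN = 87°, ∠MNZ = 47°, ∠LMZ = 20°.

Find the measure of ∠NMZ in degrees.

∠NMZ = 67°

1. ∠LNM = 47°  [Z on ray NL]
2. ∠MLN = 46°  [△MLN]
3. ∠MLZ = 46°  [Z on ray LN]
4. ∠LZM = 114°  [△MLZ]
5. ∠MZN = 66°  [linear pair at Z on LN]
6. ∠NMZ = 67°  [△MZN]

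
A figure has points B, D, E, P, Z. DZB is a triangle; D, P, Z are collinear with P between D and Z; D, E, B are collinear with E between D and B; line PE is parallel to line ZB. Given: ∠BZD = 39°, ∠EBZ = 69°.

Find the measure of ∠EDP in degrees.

∠EDP = 72°

1. ∠DBZ = 69°  [E on ray BD]
2. ∠BDZ = 72°  [△DZB]
3. ∠EDP = 72°  [P on DZ, E on DB]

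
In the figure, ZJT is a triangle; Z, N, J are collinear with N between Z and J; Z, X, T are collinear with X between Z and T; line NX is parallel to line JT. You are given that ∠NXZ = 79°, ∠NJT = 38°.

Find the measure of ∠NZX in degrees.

∠NZX = 63°

1. ∠JTZ = 79°  [NX∥JT, corresponding at X]
2. ∠TJZ = 38°  [N on ray JZ]
3. ∠JZT = 63°  [△ZJT]
4. ∠NZX = 63°  [N on ZJ, X on ZT]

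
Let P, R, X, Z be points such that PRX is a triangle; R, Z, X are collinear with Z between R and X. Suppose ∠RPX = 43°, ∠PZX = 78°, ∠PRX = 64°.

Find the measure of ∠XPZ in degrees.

1. ∠PXR = 73°  [△PRX]
2. ∠PXZ = 73°  [Z on ray XR]
3. ∠XPZ = 29°  [△PZX]

∠XPZ = 29°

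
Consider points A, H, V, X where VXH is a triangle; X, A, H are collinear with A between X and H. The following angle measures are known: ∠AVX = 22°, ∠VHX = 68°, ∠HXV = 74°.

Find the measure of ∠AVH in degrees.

∠AVH = 16°

1. ∠AHV = 68°  [A on ray HX]
2. ∠AXV = 74°  [A on ray XH]
3. ∠VAX = 84°  [△VXA]
4. ∠HAV = 96°  [linear pair at A on XH]
5. ∠AVH = 16°  [△VAH]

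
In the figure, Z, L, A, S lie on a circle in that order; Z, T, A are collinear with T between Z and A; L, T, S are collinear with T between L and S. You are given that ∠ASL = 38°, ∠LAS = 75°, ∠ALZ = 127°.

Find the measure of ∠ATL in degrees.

∠ATL = 98°

1. ∠AZL = 38°  [same arc LA]
2. ∠ALS = 67°  [△LAS]
3. ∠LAZ = 15°  [△ZLA]
4. ∠ATL = 98°  [△LTA]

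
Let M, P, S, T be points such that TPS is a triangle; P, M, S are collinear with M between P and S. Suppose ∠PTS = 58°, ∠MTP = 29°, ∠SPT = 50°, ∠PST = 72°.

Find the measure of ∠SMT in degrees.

∠SMT = 79°

1. ∠MPT = 50°  [M on ray PS]
2. ∠PMT = 101°  [△TPM]
3. ∠SMT = 79°  [linear pair at M on PS]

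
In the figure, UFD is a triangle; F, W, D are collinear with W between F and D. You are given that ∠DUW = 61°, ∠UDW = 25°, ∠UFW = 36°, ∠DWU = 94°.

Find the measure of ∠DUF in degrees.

∠DUF = 119°

1. ∠FDU = 25°  [W on ray DF]
2. ∠DFU = 36°  [W on ray FD]
3. ∠DUF = 119°  [△UFD]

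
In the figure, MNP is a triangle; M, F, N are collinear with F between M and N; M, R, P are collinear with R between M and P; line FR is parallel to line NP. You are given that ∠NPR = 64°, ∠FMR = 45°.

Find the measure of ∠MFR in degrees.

1. ∠MPN = 64°  [R on ray PM]
2. ∠NMP = 45°  [F on MN, R on MP]
3. ∠MNP = 71°  [△MNP]
4. ∠MFR = 71°  [FR∥NP, corresponding at F]

∠MFR = 71°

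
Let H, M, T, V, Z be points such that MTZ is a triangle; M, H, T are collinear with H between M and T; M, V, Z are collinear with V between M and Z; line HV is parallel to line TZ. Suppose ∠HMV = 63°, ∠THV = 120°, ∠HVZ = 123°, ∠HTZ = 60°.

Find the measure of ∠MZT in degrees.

1. ∠TMZ = 63°  [H on MT, V on MZ]
2. ∠MTZ = 60°  [H on ray TM]
3. ∠MZT = 57°  [△MTZ]

∠MZT = 57°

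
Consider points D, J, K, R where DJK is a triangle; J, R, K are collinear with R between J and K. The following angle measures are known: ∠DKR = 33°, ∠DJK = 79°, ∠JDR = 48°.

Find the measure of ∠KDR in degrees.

∠KDR = 20°

1. ∠DJR = 79°  [R on ray JK]
2. ∠DRJ = 53°  [△DJR]
3. ∠DRK = 127°  [linear pair at R on JK]
4. ∠KDR = 20°  [△DRK]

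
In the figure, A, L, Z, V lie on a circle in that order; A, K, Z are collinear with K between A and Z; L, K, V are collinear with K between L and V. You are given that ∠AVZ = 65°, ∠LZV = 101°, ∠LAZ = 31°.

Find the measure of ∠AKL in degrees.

1. ∠ALZ = 115°  [cyclic ALZV, opposite ∠L+∠V]
2. ∠LVZ = 31°  [same arc LZ]
3. ∠AZL = 34°  [△ALZ]
4. ∠VLZ = 48°  [△LZV]
5. ∠LKZ = 98°  [△LKZ]
6. ∠AKL = 82°  [linear pair at K on AZ]

∠AKL = 82°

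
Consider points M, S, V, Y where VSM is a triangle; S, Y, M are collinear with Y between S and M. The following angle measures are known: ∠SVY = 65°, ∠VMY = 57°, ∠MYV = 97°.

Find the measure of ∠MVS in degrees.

1. ∠SMV = 57°  [Y on ray MS]
2. ∠SYV = 83°  [linear pair at Y on SM]
3. ∠VSY = 32°  [△VSY]
4. ∠MSV = 32°  [Y on ray SM]
5. ∠MVS = 91°  [△VSM]

∠MVS = 91°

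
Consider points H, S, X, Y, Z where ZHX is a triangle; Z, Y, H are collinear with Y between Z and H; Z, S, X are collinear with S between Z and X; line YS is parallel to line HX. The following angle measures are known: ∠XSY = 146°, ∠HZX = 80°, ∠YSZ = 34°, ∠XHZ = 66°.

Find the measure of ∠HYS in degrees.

∠HYS = 114°

1. ∠SZY = 80°  [Y on ZH, S on ZX]
2. ∠SYZ = 66°  [△ZYS]
3. ∠HYS = 114°  [linear pair at Y on ZH]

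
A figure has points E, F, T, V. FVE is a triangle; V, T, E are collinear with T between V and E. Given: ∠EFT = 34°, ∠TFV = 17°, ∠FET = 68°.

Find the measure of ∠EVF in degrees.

∠EVF = 61°

1. ∠ETF = 78°  [△FTE]
2. ∠FTV = 102°  [linear pair at T on VE]
3. ∠FVT = 61°  [△FVT]
4. ∠EVF = 61°  [T on ray VE]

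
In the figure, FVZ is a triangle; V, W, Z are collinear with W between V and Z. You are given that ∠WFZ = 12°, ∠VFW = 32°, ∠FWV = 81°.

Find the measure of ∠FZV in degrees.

∠FZV = 69°

1. ∠FWZ = 99°  [linear pair at W on VZ]
2. ∠FZW = 69°  [△FWZ]
3. ∠FZV = 69°  [W on ray ZV]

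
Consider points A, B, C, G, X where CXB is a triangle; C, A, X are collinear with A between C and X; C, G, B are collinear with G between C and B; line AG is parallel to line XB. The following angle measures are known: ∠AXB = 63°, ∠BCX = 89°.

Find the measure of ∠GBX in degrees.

∠GBX = 28°

1. ∠BXC = 63°  [A on ray XC]
2. ∠CBX = 28°  [△CXB]
3. ∠GBX = 28°  [G on ray BC]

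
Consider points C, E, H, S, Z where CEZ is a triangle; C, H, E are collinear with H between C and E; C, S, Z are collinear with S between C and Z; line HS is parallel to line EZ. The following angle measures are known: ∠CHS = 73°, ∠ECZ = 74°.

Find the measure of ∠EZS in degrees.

∠EZS = 33°

1. ∠CEZ = 73°  [HS∥EZ, corresponding at H]
2. ∠CZE = 33°  [△CEZ]
3. ∠EZS = 33°  [S on ray ZC]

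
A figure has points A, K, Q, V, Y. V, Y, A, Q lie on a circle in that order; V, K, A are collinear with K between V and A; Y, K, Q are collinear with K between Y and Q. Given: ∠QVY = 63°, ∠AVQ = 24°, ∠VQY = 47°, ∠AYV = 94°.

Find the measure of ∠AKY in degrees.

∠AKY = 109°

1. ∠AYQ = 24°  [same arc AQ]
2. ∠VAY = 47°  [same arc VY]
3. ∠AKY = 109°  [△YKA]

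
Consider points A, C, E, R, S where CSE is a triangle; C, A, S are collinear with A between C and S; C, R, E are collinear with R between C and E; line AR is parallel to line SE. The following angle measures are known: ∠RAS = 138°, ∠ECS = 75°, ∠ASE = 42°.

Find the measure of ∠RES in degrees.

1. ∠CSE = 42°  [A on ray SC]
2. ∠CES = 63°  [△CSE]
3. ∠RES = 63°  [R on ray EC]

∠RES = 63°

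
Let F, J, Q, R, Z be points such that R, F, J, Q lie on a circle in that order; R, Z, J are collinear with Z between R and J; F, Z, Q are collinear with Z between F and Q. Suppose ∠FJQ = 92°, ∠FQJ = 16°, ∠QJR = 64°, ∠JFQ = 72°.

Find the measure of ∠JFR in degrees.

∠JFR = 136°

1. ∠JRQ = 72°  [same arc JQ]
2. ∠JQR = 44°  [△RJQ]
3. ∠JFR = 136°  [cyclic RFJQ, opposite ∠F+∠Q]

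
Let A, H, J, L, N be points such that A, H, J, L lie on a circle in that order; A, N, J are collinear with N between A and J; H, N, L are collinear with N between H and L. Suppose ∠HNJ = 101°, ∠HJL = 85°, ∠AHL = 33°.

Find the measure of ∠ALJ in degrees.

1. ∠ANL = 101°  [vertical angles at N]
2. ∠HAL = 95°  [cyclic AHJL, opposite ∠A+∠J]
3. ∠AJL = 33°  [same arc AL]
4. ∠ALH = 52°  [△AHL]
5. ∠JAL = 27°  [△ANL]
6. ∠ALJ = 120°  [△AJL]

∠ALJ = 120°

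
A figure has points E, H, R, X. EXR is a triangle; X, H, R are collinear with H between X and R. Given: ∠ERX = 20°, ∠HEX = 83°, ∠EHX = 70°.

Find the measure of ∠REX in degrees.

1. ∠EXH = 27°  [△EXH]
2. ∠EXR = 27°  [H on ray XR]
3. ∠REX = 133°  [△EXR]

∠REX = 133°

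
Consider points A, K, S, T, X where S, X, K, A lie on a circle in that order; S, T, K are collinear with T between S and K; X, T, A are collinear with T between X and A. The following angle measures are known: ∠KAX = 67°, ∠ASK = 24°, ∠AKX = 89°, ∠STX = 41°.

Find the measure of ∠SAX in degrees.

∠SAX = 17°

1. ∠KSX = 67°  [same arc XK]
2. ∠ASX = 91°  [cyclic SXKA, opposite ∠S+∠K]
3. ∠AXS = 72°  [△STX]
4. ∠SAX = 17°  [△SXA]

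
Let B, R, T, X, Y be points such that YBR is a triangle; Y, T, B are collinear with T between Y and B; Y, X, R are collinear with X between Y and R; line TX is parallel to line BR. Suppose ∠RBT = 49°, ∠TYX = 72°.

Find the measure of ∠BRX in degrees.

1. ∠RBY = 49°  [T on ray BY]
2. ∠BYR = 72°  [T on YB, X on YR]
3. ∠BRY = 59°  [△YBR]
4. ∠BRX = 59°  [X on ray RY]

∠BRX = 59°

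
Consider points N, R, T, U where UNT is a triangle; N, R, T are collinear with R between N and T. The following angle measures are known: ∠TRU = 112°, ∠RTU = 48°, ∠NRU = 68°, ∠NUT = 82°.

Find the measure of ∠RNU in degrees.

∠RNU = 50°

1. ∠NTU = 48°  [R on ray TN]
2. ∠TNU = 50°  [△UNT]
3. ∠RNU = 50°  [R on ray NT]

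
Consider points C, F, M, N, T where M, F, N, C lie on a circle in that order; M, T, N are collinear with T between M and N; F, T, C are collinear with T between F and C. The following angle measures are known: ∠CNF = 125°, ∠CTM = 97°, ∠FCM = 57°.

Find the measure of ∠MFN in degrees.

∠MFN = 94°

1. ∠CMF = 55°  [cyclic MFNC, opposite ∠M+∠N]
2. ∠FTN = 97°  [vertical angles at T]
3. ∠FNM = 57°  [same arc MF]
4. ∠CFM = 68°  [△MFC]
5. ∠FTM = 83°  [linear pair at T on MN]
6. ∠FMN = 29°  [△MTF]
7. ∠MFN = 94°  [△MFN]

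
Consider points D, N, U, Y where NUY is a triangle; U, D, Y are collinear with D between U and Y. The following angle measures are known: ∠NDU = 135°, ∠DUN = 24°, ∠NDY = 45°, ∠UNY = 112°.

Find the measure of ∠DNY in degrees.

1. ∠NUY = 24°  [D on ray UY]
2. ∠NYU = 44°  [△NUY]
3. ∠DYN = 44°  [D on ray YU]
4. ∠DNY = 91°  [△NDY]

∠DNY = 91°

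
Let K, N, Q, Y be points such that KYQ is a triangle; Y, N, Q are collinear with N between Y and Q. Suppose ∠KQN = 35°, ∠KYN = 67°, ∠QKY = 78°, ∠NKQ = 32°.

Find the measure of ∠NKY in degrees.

∠NKY = 46°

1. ∠KNQ = 113°  [△KNQ]
2. ∠KNY = 67°  [linear pair at N on YQ]
3. ∠NKY = 46°  [△KYN]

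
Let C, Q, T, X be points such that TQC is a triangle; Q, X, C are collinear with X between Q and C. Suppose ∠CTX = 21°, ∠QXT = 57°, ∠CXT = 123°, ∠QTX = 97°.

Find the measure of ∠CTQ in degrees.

1. ∠TCX = 36°  [△TXC]
2. ∠TQX = 26°  [△TQX]
3. ∠QCT = 36°  [X on ray CQ]
4. ∠CQT = 26°  [X on ray QC]
5. ∠CTQ = 118°  [△TQC]

∠CTQ = 118°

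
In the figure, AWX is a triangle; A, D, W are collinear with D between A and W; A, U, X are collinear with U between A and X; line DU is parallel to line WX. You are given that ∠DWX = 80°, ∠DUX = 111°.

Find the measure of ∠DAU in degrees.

1. ∠AWX = 80°  [D on ray WA]
2. ∠AUD = 69°  [linear pair at U on AX]
3. ∠ADU = 80°  [DU∥WX, corresponding at D]
4. ∠DAU = 31°  [△ADU]

∠DAU = 31°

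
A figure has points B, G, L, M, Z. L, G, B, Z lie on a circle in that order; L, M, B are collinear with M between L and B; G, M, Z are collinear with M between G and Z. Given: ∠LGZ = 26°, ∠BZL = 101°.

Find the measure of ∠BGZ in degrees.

1. ∠LBZ = 26°  [same arc LZ]
2. ∠BLZ = 53°  [△LBZ]
3. ∠BGZ = 53°  [same arc BZ]

∠BGZ = 53°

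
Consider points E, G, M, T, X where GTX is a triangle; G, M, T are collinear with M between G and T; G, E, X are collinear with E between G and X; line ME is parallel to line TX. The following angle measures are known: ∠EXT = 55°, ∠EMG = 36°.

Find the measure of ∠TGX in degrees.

1. ∠GXT = 55°  [E on ray XG]
2. ∠GTX = 36°  [ME∥TX, corresponding at M]
3. ∠TGX = 89°  [△GTX]

∠TGX = 89°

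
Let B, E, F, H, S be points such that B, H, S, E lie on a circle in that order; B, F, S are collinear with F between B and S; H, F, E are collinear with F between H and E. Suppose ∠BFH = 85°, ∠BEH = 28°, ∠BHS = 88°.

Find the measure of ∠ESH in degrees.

∠ESH = 59°

1. ∠HFS = 95°  [linear pair at F on BS]
2. ∠BSH = 28°  [same arc BH]
3. ∠HBS = 64°  [△BHS]
4. ∠EHS = 57°  [△HFS]
5. ∠HES = 64°  [same arc HS]
6. ∠ESH = 59°  [△HSE]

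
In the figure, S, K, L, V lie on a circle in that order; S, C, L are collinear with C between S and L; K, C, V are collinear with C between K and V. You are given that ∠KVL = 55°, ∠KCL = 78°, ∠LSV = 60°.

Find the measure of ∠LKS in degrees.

1. ∠KSL = 55°  [same arc KL]
2. ∠LKV = 60°  [same arc LV]
3. ∠KLS = 42°  [△KCL]
4. ∠LKS = 83°  [△SKL]

∠LKS = 83°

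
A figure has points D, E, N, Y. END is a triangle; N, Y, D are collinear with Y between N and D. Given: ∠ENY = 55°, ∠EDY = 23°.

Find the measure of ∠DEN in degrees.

∠DEN = 102°

1. ∠DNE = 55°  [Y on ray ND]
2. ∠EDN = 23°  [Y on ray DN]
3. ∠DEN = 102°  [△END]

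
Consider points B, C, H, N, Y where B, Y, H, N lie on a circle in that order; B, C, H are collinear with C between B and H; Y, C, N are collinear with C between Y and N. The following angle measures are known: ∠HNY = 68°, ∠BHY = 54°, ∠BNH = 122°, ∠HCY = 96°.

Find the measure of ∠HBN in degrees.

1. ∠BNY = 54°  [same arc BY]
2. ∠BCN = 96°  [vertical angles at C]
3. ∠HBN = 30°  [△BCN]

∠HBN = 30°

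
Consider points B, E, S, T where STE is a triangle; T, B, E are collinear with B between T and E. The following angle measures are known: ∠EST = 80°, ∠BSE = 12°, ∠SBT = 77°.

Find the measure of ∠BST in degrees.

∠BST = 68°

1. ∠EBS = 103°  [linear pair at B on TE]
2. ∠BES = 65°  [△SBE]
3. ∠SET = 65°  [B on ray ET]
4. ∠ETS = 35°  [△STE]
5. ∠BTS = 35°  [B on ray TE]
6. ∠BST = 68°  [△STB]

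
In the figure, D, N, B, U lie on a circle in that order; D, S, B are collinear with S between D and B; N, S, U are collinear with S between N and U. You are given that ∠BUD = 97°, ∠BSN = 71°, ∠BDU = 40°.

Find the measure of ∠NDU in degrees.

∠NDU = 68°

1. ∠DBU = 43°  [△DBU]
2. ∠DSU = 71°  [vertical angles at S]
3. ∠DUN = 69°  [△DSU]
4. ∠DNU = 43°  [same arc DU]
5. ∠NDU = 68°  [△DNU]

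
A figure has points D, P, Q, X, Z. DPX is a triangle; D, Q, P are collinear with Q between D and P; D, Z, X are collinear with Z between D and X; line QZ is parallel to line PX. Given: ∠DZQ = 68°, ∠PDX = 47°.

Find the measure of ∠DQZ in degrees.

∠DQZ = 65°

1. ∠DXP = 68°  [QZ∥PX, corresponding at Z]
2. ∠DPX = 65°  [△DPX]
3. ∠DQZ = 65°  [QZ∥PX, corresponding at Q]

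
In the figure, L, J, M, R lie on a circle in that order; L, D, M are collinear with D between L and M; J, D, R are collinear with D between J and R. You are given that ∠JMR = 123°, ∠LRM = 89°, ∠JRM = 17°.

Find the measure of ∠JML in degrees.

∠JML = 72°

1. ∠LJM = 91°  [cyclic LJMR, opposite ∠J+∠R]
2. ∠JLM = 17°  [same arc JM]
3. ∠JML = 72°  [△LJM]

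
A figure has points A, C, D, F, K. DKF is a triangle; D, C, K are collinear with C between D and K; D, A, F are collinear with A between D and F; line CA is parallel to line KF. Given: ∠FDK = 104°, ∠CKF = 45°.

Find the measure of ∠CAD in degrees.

1. ∠DKF = 45°  [C on ray KD]
2. ∠DFK = 31°  [△DKF]
3. ∠CAD = 31°  [CA∥KF, corresponding at A]

∠CAD = 31°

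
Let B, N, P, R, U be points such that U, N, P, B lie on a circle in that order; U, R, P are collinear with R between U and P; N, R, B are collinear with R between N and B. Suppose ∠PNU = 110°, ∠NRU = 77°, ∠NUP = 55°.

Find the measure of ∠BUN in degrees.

1. ∠NPU = 15°  [△UNP]
2. ∠BNU = 48°  [△URN]
3. ∠NBU = 15°  [same arc UN]
4. ∠BUN = 117°  [△UNB]

∠BUN = 117°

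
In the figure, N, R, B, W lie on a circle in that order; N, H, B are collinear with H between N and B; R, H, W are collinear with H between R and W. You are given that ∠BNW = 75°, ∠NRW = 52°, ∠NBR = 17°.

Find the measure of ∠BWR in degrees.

1. ∠BRW = 75°  [same arc BW]
2. ∠NWR = 17°  [same arc NR]
3. ∠RNW = 111°  [△NRW]
4. ∠RBW = 69°  [cyclic NRBW, opposite ∠N+∠B]
5. ∠BWR = 36°  [△RBW]

∠BWR = 36°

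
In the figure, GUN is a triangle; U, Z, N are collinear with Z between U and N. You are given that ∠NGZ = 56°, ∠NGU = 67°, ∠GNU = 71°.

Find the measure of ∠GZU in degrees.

1. ∠GNZ = 71°  [Z on ray NU]
2. ∠GZN = 53°  [△GZN]
3. ∠GZU = 127°  [linear pair at Z on UN]

∠GZU = 127°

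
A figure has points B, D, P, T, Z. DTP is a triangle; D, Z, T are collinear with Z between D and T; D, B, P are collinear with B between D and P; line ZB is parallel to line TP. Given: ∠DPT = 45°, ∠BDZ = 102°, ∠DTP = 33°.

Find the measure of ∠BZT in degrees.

1. ∠DBZ = 45°  [ZB∥TP, corresponding at B]
2. ∠BZD = 33°  [△DZB]
3. ∠BZT = 147°  [linear pair at Z on DT]

∠BZT = 147°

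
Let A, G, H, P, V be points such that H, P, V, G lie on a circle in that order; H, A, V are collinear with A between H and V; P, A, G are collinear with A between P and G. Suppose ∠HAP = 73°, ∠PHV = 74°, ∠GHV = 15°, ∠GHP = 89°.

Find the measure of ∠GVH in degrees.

1. ∠GAV = 73°  [vertical angles at A]
2. ∠PGV = 74°  [same arc PV]
3. ∠GVH = 33°  [△VAG]

∠GVH = 33°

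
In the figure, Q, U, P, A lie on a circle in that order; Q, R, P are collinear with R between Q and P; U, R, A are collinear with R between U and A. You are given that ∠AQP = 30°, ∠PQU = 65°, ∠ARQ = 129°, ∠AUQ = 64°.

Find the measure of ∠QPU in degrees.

1. ∠AUP = 30°  [same arc PA]
2. ∠PRU = 129°  [vertical angles at R]
3. ∠QPU = 21°  [△URP]

∠QPU = 21°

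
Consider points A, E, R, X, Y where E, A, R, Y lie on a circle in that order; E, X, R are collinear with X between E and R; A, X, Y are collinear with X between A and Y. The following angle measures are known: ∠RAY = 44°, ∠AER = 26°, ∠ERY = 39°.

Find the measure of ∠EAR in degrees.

1. ∠REY = 44°  [same arc RY]
2. ∠EYR = 97°  [△ERY]
3. ∠EAR = 83°  [cyclic EARY, opposite ∠A+∠Y]

∠EAR = 83°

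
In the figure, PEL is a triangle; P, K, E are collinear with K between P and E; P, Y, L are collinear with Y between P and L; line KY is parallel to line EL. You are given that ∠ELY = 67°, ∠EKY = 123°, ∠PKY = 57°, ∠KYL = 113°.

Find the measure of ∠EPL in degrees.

∠EPL = 56°

1. ∠ELP = 67°  [Y on ray LP]
2. ∠LEP = 57°  [KY∥EL, corresponding at K]
3. ∠EPL = 56°  [△PEL]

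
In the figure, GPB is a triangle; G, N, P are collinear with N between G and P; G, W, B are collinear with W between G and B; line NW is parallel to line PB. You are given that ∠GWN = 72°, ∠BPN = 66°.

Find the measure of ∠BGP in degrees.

1. ∠GBP = 72°  [NW∥PB, corresponding at W]
2. ∠BPG = 66°  [N on ray PG]
3. ∠BGP = 42°  [△GPB]

∠BGP = 42°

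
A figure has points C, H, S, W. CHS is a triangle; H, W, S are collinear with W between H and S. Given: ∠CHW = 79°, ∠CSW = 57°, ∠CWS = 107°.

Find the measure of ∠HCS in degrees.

1. ∠CHS = 79°  [W on ray HS]
2. ∠CSH = 57°  [W on ray SH]
3. ∠HCS = 44°  [△CHS]

∠HCS = 44°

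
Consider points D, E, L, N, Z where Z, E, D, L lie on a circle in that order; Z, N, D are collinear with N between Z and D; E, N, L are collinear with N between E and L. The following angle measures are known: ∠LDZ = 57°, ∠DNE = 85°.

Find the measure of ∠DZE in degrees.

1. ∠LEZ = 57°  [same arc ZL]
2. ∠ENZ = 95°  [linear pair at N on ZD]
3. ∠DZE = 28°  [△ZNE]

∠DZE = 28°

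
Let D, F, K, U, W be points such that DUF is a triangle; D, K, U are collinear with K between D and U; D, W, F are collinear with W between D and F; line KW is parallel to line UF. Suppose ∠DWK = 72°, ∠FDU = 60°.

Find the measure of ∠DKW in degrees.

∠DKW = 48°

1. ∠DFU = 72°  [KW∥UF, corresponding at W]
2. ∠DUF = 48°  [△DUF]
3. ∠DKW = 48°  [KW∥UF, corresponding at K]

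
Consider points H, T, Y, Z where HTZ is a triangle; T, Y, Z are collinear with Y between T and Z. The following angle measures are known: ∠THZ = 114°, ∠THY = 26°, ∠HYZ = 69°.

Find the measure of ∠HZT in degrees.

1. ∠HYT = 111°  [linear pair at Y on TZ]
2. ∠HTY = 43°  [△HTY]
3. ∠HTZ = 43°  [Y on ray TZ]
4. ∠HZT = 23°  [△HTZ]

∠HZT = 23°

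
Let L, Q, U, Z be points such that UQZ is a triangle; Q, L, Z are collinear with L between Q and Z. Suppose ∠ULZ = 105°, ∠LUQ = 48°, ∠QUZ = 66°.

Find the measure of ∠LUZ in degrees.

1. ∠QLU = 75°  [linear pair at L on QZ]
2. ∠LQU = 57°  [△UQL]
3. ∠UQZ = 57°  [L on ray QZ]
4. ∠QZU = 57°  [△UQZ]
5. ∠LZU = 57°  [L on ray ZQ]
6. ∠LUZ = 18°  [△ULZ]

∠LUZ = 18°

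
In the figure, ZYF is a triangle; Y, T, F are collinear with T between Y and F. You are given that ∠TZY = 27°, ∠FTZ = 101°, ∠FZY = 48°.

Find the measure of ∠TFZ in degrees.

∠TFZ = 58°

1. ∠YTZ = 79°  [linear pair at T on YF]
2. ∠TYZ = 74°  [△ZYT]
3. ∠FYZ = 74°  [T on ray YF]
4. ∠YFZ = 58°  [△ZYF]
5. ∠TFZ = 58°  [T on ray FY]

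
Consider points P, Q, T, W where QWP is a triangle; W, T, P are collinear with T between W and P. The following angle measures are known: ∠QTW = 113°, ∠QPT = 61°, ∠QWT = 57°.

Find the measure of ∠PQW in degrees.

∠PQW = 62°

1. ∠QPW = 61°  [T on ray PW]
2. ∠PWQ = 57°  [T on ray WP]
3. ∠PQW = 62°  [△QWP]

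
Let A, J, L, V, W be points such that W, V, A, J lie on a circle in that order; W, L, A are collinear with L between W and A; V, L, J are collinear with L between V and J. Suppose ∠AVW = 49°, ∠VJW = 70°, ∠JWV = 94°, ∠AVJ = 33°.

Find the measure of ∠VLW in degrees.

1. ∠VAW = 70°  [same arc WV]
2. ∠JVW = 16°  [△WVJ]
3. ∠AWV = 61°  [△WVA]
4. ∠VLW = 103°  [△WLV]

∠VLW = 103°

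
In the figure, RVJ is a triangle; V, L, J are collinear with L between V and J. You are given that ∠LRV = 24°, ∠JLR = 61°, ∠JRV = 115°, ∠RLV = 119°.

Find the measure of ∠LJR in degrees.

1. ∠LVR = 37°  [△RVL]
2. ∠JVR = 37°  [L on ray VJ]
3. ∠RJV = 28°  [△RVJ]
4. ∠LJR = 28°  [L on ray JV]

∠LJR = 28°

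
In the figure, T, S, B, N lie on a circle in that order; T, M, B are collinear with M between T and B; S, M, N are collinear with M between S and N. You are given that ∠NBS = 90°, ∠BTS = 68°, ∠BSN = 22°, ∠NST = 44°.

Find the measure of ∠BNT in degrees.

1. ∠BTN = 22°  [same arc BN]
2. ∠NBT = 44°  [same arc TN]
3. ∠BNT = 114°  [△TBN]

∠BNT = 114°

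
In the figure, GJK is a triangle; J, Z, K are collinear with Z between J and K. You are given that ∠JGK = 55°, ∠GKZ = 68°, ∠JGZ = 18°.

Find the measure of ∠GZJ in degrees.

∠GZJ = 105°

1. ∠GKJ = 68°  [Z on ray KJ]
2. ∠GJK = 57°  [△GJK]
3. ∠GJZ = 57°  [Z on ray JK]
4. ∠GZJ = 105°  [△GJZ]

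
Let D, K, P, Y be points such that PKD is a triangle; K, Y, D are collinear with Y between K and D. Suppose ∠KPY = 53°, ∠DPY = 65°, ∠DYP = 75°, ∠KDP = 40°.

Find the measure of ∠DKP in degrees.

∠DKP = 22°

1. ∠KYP = 105°  [linear pair at Y on KD]
2. ∠PKY = 22°  [△PKY]
3. ∠DKP = 22°  [Y on ray KD]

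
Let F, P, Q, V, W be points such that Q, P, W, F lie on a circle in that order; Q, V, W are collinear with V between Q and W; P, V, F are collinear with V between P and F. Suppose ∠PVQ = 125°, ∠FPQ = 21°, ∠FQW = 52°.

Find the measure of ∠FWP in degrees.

∠FWP = 94°

1. ∠FVW = 125°  [vertical angles at V]
2. ∠FWQ = 21°  [same arc QF]
3. ∠FPW = 52°  [same arc WF]
4. ∠PFW = 34°  [△WVF]
5. ∠FWP = 94°  [△PWF]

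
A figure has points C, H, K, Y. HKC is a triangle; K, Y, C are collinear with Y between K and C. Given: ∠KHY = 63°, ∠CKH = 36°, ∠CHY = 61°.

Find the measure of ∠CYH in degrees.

1. ∠HKY = 36°  [Y on ray KC]
2. ∠HYK = 81°  [△HKY]
3. ∠CYH = 99°  [linear pair at Y on KC]

∠CYH = 99°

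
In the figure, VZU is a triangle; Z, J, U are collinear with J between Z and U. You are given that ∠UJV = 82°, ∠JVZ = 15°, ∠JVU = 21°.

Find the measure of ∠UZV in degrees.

∠UZV = 67°

1. ∠VJZ = 98°  [linear pair at J on ZU]
2. ∠JZV = 67°  [△VZJ]
3. ∠UZV = 67°  [J on ray ZU]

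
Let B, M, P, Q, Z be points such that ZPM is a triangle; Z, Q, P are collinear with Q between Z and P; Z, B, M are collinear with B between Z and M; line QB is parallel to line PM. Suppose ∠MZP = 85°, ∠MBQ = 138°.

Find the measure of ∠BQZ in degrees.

1. ∠BZQ = 85°  [Q on ZP, B on ZM]
2. ∠QBZ = 42°  [linear pair at B on ZM]
3. ∠BQZ = 53°  [△ZQB]

∠BQZ = 53°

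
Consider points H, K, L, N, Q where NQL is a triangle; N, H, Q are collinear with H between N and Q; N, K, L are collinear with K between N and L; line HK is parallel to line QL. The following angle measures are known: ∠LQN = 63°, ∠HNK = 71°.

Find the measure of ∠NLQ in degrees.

1. ∠KHN = 63°  [HK∥QL, corresponding at H]
2. ∠HKN = 46°  [△NHK]
3. ∠NLQ = 46°  [HK∥QL, corresponding at K]

∠NLQ = 46°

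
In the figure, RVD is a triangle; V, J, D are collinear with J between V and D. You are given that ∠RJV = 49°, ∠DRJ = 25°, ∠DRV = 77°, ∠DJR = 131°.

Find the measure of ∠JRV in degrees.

∠JRV = 52°

1. ∠JDR = 24°  [△RJD]
2. ∠RDV = 24°  [J on ray DV]
3. ∠DVR = 79°  [△RVD]
4. ∠JVR = 79°  [J on ray VD]
5. ∠JRV = 52°  [△RVJ]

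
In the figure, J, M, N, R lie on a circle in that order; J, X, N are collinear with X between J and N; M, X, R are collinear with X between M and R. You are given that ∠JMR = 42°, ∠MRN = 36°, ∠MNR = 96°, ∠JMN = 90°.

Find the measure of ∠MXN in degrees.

1. ∠MJN = 36°  [same arc MN]
2. ∠NMR = 48°  [△MNR]
3. ∠JNM = 54°  [△JMN]
4. ∠MXN = 78°  [△MXN]

∠MXN = 78°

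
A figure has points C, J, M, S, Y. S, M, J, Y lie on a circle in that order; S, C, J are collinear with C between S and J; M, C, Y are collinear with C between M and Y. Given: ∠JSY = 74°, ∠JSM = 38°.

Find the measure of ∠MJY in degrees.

1. ∠JMY = 74°  [same arc JY]
2. ∠JYM = 38°  [same arc MJ]
3. ∠MJY = 68°  [△MJY]

∠MJY = 68°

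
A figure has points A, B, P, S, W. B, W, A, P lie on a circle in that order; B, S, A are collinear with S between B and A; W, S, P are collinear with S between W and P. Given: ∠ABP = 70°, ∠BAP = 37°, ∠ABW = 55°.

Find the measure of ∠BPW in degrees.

∠BPW = 18°

1. ∠AWP = 70°  [same arc AP]
2. ∠BWP = 37°  [same arc BP]
3. ∠APW = 55°  [same arc WA]
4. ∠PAW = 55°  [△WAP]
5. ∠PBW = 125°  [cyclic BWAP, opposite ∠B+∠A]
6. ∠BPW = 18°  [△BWP]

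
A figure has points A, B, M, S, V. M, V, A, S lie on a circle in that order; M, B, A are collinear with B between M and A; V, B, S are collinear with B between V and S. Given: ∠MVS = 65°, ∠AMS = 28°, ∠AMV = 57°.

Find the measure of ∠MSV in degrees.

∠MSV = 30°

1. ∠MBV = 58°  [△MBV]
2. ∠AVS = 28°  [same arc AS]
3. ∠ABV = 122°  [linear pair at B on MA]
4. ∠MAV = 30°  [△VBA]
5. ∠MSV = 30°  [same arc MV]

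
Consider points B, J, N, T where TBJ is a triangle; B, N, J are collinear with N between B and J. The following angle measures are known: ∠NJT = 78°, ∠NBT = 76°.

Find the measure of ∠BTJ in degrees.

∠BTJ = 26°

1. ∠BJT = 78°  [N on ray JB]
2. ∠JBT = 76°  [N on ray BJ]
3. ∠BTJ = 26°  [△TBJ]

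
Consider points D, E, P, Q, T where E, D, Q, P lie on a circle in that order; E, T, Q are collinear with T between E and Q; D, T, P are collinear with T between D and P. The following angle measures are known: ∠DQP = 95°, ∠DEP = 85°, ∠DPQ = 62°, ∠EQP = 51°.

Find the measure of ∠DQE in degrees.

∠DQE = 44°

1. ∠EDP = 51°  [same arc EP]
2. ∠DPE = 44°  [△EDP]
3. ∠DQE = 44°  [same arc ED]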